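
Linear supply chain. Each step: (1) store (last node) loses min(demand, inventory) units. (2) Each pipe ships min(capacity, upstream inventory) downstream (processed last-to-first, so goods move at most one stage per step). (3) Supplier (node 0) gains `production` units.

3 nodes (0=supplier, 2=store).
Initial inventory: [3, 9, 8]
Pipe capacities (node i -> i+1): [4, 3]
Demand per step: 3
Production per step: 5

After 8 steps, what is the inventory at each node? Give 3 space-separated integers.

Step 1: demand=3,sold=3 ship[1->2]=3 ship[0->1]=3 prod=5 -> inv=[5 9 8]
Step 2: demand=3,sold=3 ship[1->2]=3 ship[0->1]=4 prod=5 -> inv=[6 10 8]
Step 3: demand=3,sold=3 ship[1->2]=3 ship[0->1]=4 prod=5 -> inv=[7 11 8]
Step 4: demand=3,sold=3 ship[1->2]=3 ship[0->1]=4 prod=5 -> inv=[8 12 8]
Step 5: demand=3,sold=3 ship[1->2]=3 ship[0->1]=4 prod=5 -> inv=[9 13 8]
Step 6: demand=3,sold=3 ship[1->2]=3 ship[0->1]=4 prod=5 -> inv=[10 14 8]
Step 7: demand=3,sold=3 ship[1->2]=3 ship[0->1]=4 prod=5 -> inv=[11 15 8]
Step 8: demand=3,sold=3 ship[1->2]=3 ship[0->1]=4 prod=5 -> inv=[12 16 8]

12 16 8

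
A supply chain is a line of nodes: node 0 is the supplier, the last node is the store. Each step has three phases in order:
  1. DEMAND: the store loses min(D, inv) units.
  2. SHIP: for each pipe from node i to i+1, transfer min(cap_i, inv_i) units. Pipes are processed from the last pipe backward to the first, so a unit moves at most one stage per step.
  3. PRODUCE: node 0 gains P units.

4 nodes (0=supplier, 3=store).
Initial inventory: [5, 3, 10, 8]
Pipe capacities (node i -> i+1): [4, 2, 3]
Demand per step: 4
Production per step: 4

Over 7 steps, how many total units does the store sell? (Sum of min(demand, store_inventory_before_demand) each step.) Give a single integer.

Step 1: sold=4 (running total=4) -> [5 5 9 7]
Step 2: sold=4 (running total=8) -> [5 7 8 6]
Step 3: sold=4 (running total=12) -> [5 9 7 5]
Step 4: sold=4 (running total=16) -> [5 11 6 4]
Step 5: sold=4 (running total=20) -> [5 13 5 3]
Step 6: sold=3 (running total=23) -> [5 15 4 3]
Step 7: sold=3 (running total=26) -> [5 17 3 3]

Answer: 26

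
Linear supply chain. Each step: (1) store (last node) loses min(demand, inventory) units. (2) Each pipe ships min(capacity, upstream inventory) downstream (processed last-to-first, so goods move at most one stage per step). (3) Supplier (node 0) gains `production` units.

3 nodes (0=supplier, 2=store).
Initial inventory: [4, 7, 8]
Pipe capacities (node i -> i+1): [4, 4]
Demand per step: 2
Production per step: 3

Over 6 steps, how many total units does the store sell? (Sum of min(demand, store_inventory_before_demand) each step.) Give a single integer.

Answer: 12

Derivation:
Step 1: sold=2 (running total=2) -> [3 7 10]
Step 2: sold=2 (running total=4) -> [3 6 12]
Step 3: sold=2 (running total=6) -> [3 5 14]
Step 4: sold=2 (running total=8) -> [3 4 16]
Step 5: sold=2 (running total=10) -> [3 3 18]
Step 6: sold=2 (running total=12) -> [3 3 19]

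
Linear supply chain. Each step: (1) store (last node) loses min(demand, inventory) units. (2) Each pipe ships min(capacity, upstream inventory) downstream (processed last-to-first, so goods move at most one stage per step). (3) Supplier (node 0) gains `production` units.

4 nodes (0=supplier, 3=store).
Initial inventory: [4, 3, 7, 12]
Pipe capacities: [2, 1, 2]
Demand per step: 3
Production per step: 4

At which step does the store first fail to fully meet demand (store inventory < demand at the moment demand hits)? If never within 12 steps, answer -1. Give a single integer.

Step 1: demand=3,sold=3 ship[2->3]=2 ship[1->2]=1 ship[0->1]=2 prod=4 -> [6 4 6 11]
Step 2: demand=3,sold=3 ship[2->3]=2 ship[1->2]=1 ship[0->1]=2 prod=4 -> [8 5 5 10]
Step 3: demand=3,sold=3 ship[2->3]=2 ship[1->2]=1 ship[0->1]=2 prod=4 -> [10 6 4 9]
Step 4: demand=3,sold=3 ship[2->3]=2 ship[1->2]=1 ship[0->1]=2 prod=4 -> [12 7 3 8]
Step 5: demand=3,sold=3 ship[2->3]=2 ship[1->2]=1 ship[0->1]=2 prod=4 -> [14 8 2 7]
Step 6: demand=3,sold=3 ship[2->3]=2 ship[1->2]=1 ship[0->1]=2 prod=4 -> [16 9 1 6]
Step 7: demand=3,sold=3 ship[2->3]=1 ship[1->2]=1 ship[0->1]=2 prod=4 -> [18 10 1 4]
Step 8: demand=3,sold=3 ship[2->3]=1 ship[1->2]=1 ship[0->1]=2 prod=4 -> [20 11 1 2]
Step 9: demand=3,sold=2 ship[2->3]=1 ship[1->2]=1 ship[0->1]=2 prod=4 -> [22 12 1 1]
Step 10: demand=3,sold=1 ship[2->3]=1 ship[1->2]=1 ship[0->1]=2 prod=4 -> [24 13 1 1]
Step 11: demand=3,sold=1 ship[2->3]=1 ship[1->2]=1 ship[0->1]=2 prod=4 -> [26 14 1 1]
Step 12: demand=3,sold=1 ship[2->3]=1 ship[1->2]=1 ship[0->1]=2 prod=4 -> [28 15 1 1]
First stockout at step 9

9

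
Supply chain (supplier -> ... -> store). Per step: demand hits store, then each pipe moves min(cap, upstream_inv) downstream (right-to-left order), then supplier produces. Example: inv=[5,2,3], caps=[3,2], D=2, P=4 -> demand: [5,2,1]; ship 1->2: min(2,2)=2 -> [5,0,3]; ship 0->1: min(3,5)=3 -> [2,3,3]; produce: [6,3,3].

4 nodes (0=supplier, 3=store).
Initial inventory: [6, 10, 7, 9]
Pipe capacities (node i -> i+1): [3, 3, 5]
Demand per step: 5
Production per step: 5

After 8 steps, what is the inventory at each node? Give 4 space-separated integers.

Step 1: demand=5,sold=5 ship[2->3]=5 ship[1->2]=3 ship[0->1]=3 prod=5 -> inv=[8 10 5 9]
Step 2: demand=5,sold=5 ship[2->3]=5 ship[1->2]=3 ship[0->1]=3 prod=5 -> inv=[10 10 3 9]
Step 3: demand=5,sold=5 ship[2->3]=3 ship[1->2]=3 ship[0->1]=3 prod=5 -> inv=[12 10 3 7]
Step 4: demand=5,sold=5 ship[2->3]=3 ship[1->2]=3 ship[0->1]=3 prod=5 -> inv=[14 10 3 5]
Step 5: demand=5,sold=5 ship[2->3]=3 ship[1->2]=3 ship[0->1]=3 prod=5 -> inv=[16 10 3 3]
Step 6: demand=5,sold=3 ship[2->3]=3 ship[1->2]=3 ship[0->1]=3 prod=5 -> inv=[18 10 3 3]
Step 7: demand=5,sold=3 ship[2->3]=3 ship[1->2]=3 ship[0->1]=3 prod=5 -> inv=[20 10 3 3]
Step 8: demand=5,sold=3 ship[2->3]=3 ship[1->2]=3 ship[0->1]=3 prod=5 -> inv=[22 10 3 3]

22 10 3 3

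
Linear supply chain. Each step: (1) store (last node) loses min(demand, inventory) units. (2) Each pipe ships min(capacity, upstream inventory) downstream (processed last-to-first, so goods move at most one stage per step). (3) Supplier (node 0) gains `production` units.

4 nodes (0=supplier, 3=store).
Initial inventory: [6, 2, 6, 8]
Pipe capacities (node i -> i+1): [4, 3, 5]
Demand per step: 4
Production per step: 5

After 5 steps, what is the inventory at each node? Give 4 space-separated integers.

Step 1: demand=4,sold=4 ship[2->3]=5 ship[1->2]=2 ship[0->1]=4 prod=5 -> inv=[7 4 3 9]
Step 2: demand=4,sold=4 ship[2->3]=3 ship[1->2]=3 ship[0->1]=4 prod=5 -> inv=[8 5 3 8]
Step 3: demand=4,sold=4 ship[2->3]=3 ship[1->2]=3 ship[0->1]=4 prod=5 -> inv=[9 6 3 7]
Step 4: demand=4,sold=4 ship[2->3]=3 ship[1->2]=3 ship[0->1]=4 prod=5 -> inv=[10 7 3 6]
Step 5: demand=4,sold=4 ship[2->3]=3 ship[1->2]=3 ship[0->1]=4 prod=5 -> inv=[11 8 3 5]

11 8 3 5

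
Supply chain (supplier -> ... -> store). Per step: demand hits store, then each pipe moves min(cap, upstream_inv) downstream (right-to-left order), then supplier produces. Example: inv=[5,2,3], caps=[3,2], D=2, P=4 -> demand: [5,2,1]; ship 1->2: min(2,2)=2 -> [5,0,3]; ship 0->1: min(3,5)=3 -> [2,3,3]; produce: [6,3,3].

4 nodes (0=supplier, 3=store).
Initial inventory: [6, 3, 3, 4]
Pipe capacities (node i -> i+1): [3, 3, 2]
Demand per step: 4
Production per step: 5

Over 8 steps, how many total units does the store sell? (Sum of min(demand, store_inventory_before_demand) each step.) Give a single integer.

Answer: 18

Derivation:
Step 1: sold=4 (running total=4) -> [8 3 4 2]
Step 2: sold=2 (running total=6) -> [10 3 5 2]
Step 3: sold=2 (running total=8) -> [12 3 6 2]
Step 4: sold=2 (running total=10) -> [14 3 7 2]
Step 5: sold=2 (running total=12) -> [16 3 8 2]
Step 6: sold=2 (running total=14) -> [18 3 9 2]
Step 7: sold=2 (running total=16) -> [20 3 10 2]
Step 8: sold=2 (running total=18) -> [22 3 11 2]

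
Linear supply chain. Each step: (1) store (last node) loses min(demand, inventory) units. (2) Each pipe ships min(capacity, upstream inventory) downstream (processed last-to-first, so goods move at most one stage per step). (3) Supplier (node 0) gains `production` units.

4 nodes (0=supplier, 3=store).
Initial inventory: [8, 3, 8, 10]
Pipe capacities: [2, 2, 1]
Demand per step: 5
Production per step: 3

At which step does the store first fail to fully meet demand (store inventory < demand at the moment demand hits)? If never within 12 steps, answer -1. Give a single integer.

Step 1: demand=5,sold=5 ship[2->3]=1 ship[1->2]=2 ship[0->1]=2 prod=3 -> [9 3 9 6]
Step 2: demand=5,sold=5 ship[2->3]=1 ship[1->2]=2 ship[0->1]=2 prod=3 -> [10 3 10 2]
Step 3: demand=5,sold=2 ship[2->3]=1 ship[1->2]=2 ship[0->1]=2 prod=3 -> [11 3 11 1]
Step 4: demand=5,sold=1 ship[2->3]=1 ship[1->2]=2 ship[0->1]=2 prod=3 -> [12 3 12 1]
Step 5: demand=5,sold=1 ship[2->3]=1 ship[1->2]=2 ship[0->1]=2 prod=3 -> [13 3 13 1]
Step 6: demand=5,sold=1 ship[2->3]=1 ship[1->2]=2 ship[0->1]=2 prod=3 -> [14 3 14 1]
Step 7: demand=5,sold=1 ship[2->3]=1 ship[1->2]=2 ship[0->1]=2 prod=3 -> [15 3 15 1]
Step 8: demand=5,sold=1 ship[2->3]=1 ship[1->2]=2 ship[0->1]=2 prod=3 -> [16 3 16 1]
Step 9: demand=5,sold=1 ship[2->3]=1 ship[1->2]=2 ship[0->1]=2 prod=3 -> [17 3 17 1]
Step 10: demand=5,sold=1 ship[2->3]=1 ship[1->2]=2 ship[0->1]=2 prod=3 -> [18 3 18 1]
Step 11: demand=5,sold=1 ship[2->3]=1 ship[1->2]=2 ship[0->1]=2 prod=3 -> [19 3 19 1]
Step 12: demand=5,sold=1 ship[2->3]=1 ship[1->2]=2 ship[0->1]=2 prod=3 -> [20 3 20 1]
First stockout at step 3

3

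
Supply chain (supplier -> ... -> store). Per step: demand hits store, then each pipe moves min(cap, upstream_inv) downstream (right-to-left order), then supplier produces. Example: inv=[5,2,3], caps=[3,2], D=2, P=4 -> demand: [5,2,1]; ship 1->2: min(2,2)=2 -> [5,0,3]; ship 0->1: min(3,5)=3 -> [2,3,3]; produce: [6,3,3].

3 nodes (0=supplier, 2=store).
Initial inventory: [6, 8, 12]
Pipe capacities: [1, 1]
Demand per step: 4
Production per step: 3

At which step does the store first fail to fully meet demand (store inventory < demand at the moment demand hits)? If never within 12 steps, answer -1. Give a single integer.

Step 1: demand=4,sold=4 ship[1->2]=1 ship[0->1]=1 prod=3 -> [8 8 9]
Step 2: demand=4,sold=4 ship[1->2]=1 ship[0->1]=1 prod=3 -> [10 8 6]
Step 3: demand=4,sold=4 ship[1->2]=1 ship[0->1]=1 prod=3 -> [12 8 3]
Step 4: demand=4,sold=3 ship[1->2]=1 ship[0->1]=1 prod=3 -> [14 8 1]
Step 5: demand=4,sold=1 ship[1->2]=1 ship[0->1]=1 prod=3 -> [16 8 1]
Step 6: demand=4,sold=1 ship[1->2]=1 ship[0->1]=1 prod=3 -> [18 8 1]
Step 7: demand=4,sold=1 ship[1->2]=1 ship[0->1]=1 prod=3 -> [20 8 1]
Step 8: demand=4,sold=1 ship[1->2]=1 ship[0->1]=1 prod=3 -> [22 8 1]
Step 9: demand=4,sold=1 ship[1->2]=1 ship[0->1]=1 prod=3 -> [24 8 1]
Step 10: demand=4,sold=1 ship[1->2]=1 ship[0->1]=1 prod=3 -> [26 8 1]
Step 11: demand=4,sold=1 ship[1->2]=1 ship[0->1]=1 prod=3 -> [28 8 1]
Step 12: demand=4,sold=1 ship[1->2]=1 ship[0->1]=1 prod=3 -> [30 8 1]
First stockout at step 4

4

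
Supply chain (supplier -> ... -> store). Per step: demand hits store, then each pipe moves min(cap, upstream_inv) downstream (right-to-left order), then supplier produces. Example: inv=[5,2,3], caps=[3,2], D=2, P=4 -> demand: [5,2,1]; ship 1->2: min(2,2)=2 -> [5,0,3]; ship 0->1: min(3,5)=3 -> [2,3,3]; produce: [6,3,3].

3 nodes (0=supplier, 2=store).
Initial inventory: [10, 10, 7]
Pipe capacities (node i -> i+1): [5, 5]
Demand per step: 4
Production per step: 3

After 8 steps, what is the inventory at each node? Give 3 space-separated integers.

Step 1: demand=4,sold=4 ship[1->2]=5 ship[0->1]=5 prod=3 -> inv=[8 10 8]
Step 2: demand=4,sold=4 ship[1->2]=5 ship[0->1]=5 prod=3 -> inv=[6 10 9]
Step 3: demand=4,sold=4 ship[1->2]=5 ship[0->1]=5 prod=3 -> inv=[4 10 10]
Step 4: demand=4,sold=4 ship[1->2]=5 ship[0->1]=4 prod=3 -> inv=[3 9 11]
Step 5: demand=4,sold=4 ship[1->2]=5 ship[0->1]=3 prod=3 -> inv=[3 7 12]
Step 6: demand=4,sold=4 ship[1->2]=5 ship[0->1]=3 prod=3 -> inv=[3 5 13]
Step 7: demand=4,sold=4 ship[1->2]=5 ship[0->1]=3 prod=3 -> inv=[3 3 14]
Step 8: demand=4,sold=4 ship[1->2]=3 ship[0->1]=3 prod=3 -> inv=[3 3 13]

3 3 13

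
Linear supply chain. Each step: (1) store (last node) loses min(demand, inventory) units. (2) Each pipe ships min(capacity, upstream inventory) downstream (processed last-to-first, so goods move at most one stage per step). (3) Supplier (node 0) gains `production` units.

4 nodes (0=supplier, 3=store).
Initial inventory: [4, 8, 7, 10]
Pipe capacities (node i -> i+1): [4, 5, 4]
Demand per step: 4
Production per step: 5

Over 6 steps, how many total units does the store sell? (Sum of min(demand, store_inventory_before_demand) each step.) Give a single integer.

Answer: 24

Derivation:
Step 1: sold=4 (running total=4) -> [5 7 8 10]
Step 2: sold=4 (running total=8) -> [6 6 9 10]
Step 3: sold=4 (running total=12) -> [7 5 10 10]
Step 4: sold=4 (running total=16) -> [8 4 11 10]
Step 5: sold=4 (running total=20) -> [9 4 11 10]
Step 6: sold=4 (running total=24) -> [10 4 11 10]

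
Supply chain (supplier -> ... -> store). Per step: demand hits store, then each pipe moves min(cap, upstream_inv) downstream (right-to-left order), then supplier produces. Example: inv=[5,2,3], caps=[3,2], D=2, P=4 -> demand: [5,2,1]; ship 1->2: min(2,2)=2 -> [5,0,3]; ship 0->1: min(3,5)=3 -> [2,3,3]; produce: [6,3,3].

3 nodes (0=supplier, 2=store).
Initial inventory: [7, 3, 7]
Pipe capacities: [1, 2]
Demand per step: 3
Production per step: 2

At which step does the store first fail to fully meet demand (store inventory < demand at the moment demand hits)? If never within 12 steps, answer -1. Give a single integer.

Step 1: demand=3,sold=3 ship[1->2]=2 ship[0->1]=1 prod=2 -> [8 2 6]
Step 2: demand=3,sold=3 ship[1->2]=2 ship[0->1]=1 prod=2 -> [9 1 5]
Step 3: demand=3,sold=3 ship[1->2]=1 ship[0->1]=1 prod=2 -> [10 1 3]
Step 4: demand=3,sold=3 ship[1->2]=1 ship[0->1]=1 prod=2 -> [11 1 1]
Step 5: demand=3,sold=1 ship[1->2]=1 ship[0->1]=1 prod=2 -> [12 1 1]
Step 6: demand=3,sold=1 ship[1->2]=1 ship[0->1]=1 prod=2 -> [13 1 1]
Step 7: demand=3,sold=1 ship[1->2]=1 ship[0->1]=1 prod=2 -> [14 1 1]
Step 8: demand=3,sold=1 ship[1->2]=1 ship[0->1]=1 prod=2 -> [15 1 1]
Step 9: demand=3,sold=1 ship[1->2]=1 ship[0->1]=1 prod=2 -> [16 1 1]
Step 10: demand=3,sold=1 ship[1->2]=1 ship[0->1]=1 prod=2 -> [17 1 1]
Step 11: demand=3,sold=1 ship[1->2]=1 ship[0->1]=1 prod=2 -> [18 1 1]
Step 12: demand=3,sold=1 ship[1->2]=1 ship[0->1]=1 prod=2 -> [19 1 1]
First stockout at step 5

5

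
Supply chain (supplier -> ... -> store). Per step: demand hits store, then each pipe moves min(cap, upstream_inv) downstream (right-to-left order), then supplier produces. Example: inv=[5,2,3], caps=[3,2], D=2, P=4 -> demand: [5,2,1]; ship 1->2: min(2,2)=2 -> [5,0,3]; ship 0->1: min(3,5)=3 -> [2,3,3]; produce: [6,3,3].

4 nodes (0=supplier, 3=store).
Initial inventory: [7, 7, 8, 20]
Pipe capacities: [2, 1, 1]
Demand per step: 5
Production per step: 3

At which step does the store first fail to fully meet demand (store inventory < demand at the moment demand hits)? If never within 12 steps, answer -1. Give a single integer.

Step 1: demand=5,sold=5 ship[2->3]=1 ship[1->2]=1 ship[0->1]=2 prod=3 -> [8 8 8 16]
Step 2: demand=5,sold=5 ship[2->3]=1 ship[1->2]=1 ship[0->1]=2 prod=3 -> [9 9 8 12]
Step 3: demand=5,sold=5 ship[2->3]=1 ship[1->2]=1 ship[0->1]=2 prod=3 -> [10 10 8 8]
Step 4: demand=5,sold=5 ship[2->3]=1 ship[1->2]=1 ship[0->1]=2 prod=3 -> [11 11 8 4]
Step 5: demand=5,sold=4 ship[2->3]=1 ship[1->2]=1 ship[0->1]=2 prod=3 -> [12 12 8 1]
Step 6: demand=5,sold=1 ship[2->3]=1 ship[1->2]=1 ship[0->1]=2 prod=3 -> [13 13 8 1]
Step 7: demand=5,sold=1 ship[2->3]=1 ship[1->2]=1 ship[0->1]=2 prod=3 -> [14 14 8 1]
Step 8: demand=5,sold=1 ship[2->3]=1 ship[1->2]=1 ship[0->1]=2 prod=3 -> [15 15 8 1]
Step 9: demand=5,sold=1 ship[2->3]=1 ship[1->2]=1 ship[0->1]=2 prod=3 -> [16 16 8 1]
Step 10: demand=5,sold=1 ship[2->3]=1 ship[1->2]=1 ship[0->1]=2 prod=3 -> [17 17 8 1]
Step 11: demand=5,sold=1 ship[2->3]=1 ship[1->2]=1 ship[0->1]=2 prod=3 -> [18 18 8 1]
Step 12: demand=5,sold=1 ship[2->3]=1 ship[1->2]=1 ship[0->1]=2 prod=3 -> [19 19 8 1]
First stockout at step 5

5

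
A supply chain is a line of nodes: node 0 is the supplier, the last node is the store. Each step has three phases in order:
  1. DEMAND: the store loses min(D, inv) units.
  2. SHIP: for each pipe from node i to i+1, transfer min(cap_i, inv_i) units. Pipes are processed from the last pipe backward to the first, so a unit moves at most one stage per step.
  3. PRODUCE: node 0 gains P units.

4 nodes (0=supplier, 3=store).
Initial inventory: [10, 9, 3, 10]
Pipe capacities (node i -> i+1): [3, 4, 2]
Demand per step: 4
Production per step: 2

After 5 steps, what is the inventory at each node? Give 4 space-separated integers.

Step 1: demand=4,sold=4 ship[2->3]=2 ship[1->2]=4 ship[0->1]=3 prod=2 -> inv=[9 8 5 8]
Step 2: demand=4,sold=4 ship[2->3]=2 ship[1->2]=4 ship[0->1]=3 prod=2 -> inv=[8 7 7 6]
Step 3: demand=4,sold=4 ship[2->3]=2 ship[1->2]=4 ship[0->1]=3 prod=2 -> inv=[7 6 9 4]
Step 4: demand=4,sold=4 ship[2->3]=2 ship[1->2]=4 ship[0->1]=3 prod=2 -> inv=[6 5 11 2]
Step 5: demand=4,sold=2 ship[2->3]=2 ship[1->2]=4 ship[0->1]=3 prod=2 -> inv=[5 4 13 2]

5 4 13 2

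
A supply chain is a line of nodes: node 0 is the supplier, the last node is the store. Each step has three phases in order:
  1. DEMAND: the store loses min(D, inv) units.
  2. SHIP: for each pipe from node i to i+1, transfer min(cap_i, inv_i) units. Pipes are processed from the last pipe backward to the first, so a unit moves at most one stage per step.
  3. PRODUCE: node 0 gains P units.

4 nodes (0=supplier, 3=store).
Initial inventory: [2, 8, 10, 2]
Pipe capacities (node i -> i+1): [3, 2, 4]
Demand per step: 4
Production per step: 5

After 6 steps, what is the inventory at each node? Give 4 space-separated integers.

Step 1: demand=4,sold=2 ship[2->3]=4 ship[1->2]=2 ship[0->1]=2 prod=5 -> inv=[5 8 8 4]
Step 2: demand=4,sold=4 ship[2->3]=4 ship[1->2]=2 ship[0->1]=3 prod=5 -> inv=[7 9 6 4]
Step 3: demand=4,sold=4 ship[2->3]=4 ship[1->2]=2 ship[0->1]=3 prod=5 -> inv=[9 10 4 4]
Step 4: demand=4,sold=4 ship[2->3]=4 ship[1->2]=2 ship[0->1]=3 prod=5 -> inv=[11 11 2 4]
Step 5: demand=4,sold=4 ship[2->3]=2 ship[1->2]=2 ship[0->1]=3 prod=5 -> inv=[13 12 2 2]
Step 6: demand=4,sold=2 ship[2->3]=2 ship[1->2]=2 ship[0->1]=3 prod=5 -> inv=[15 13 2 2]

15 13 2 2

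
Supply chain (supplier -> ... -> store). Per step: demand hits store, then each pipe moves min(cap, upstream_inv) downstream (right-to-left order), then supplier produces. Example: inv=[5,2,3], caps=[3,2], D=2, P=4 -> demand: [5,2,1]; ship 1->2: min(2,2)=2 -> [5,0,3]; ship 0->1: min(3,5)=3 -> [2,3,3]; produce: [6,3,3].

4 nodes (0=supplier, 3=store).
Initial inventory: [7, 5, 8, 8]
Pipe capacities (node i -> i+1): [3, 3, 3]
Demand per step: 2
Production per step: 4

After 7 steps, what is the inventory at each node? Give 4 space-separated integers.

Step 1: demand=2,sold=2 ship[2->3]=3 ship[1->2]=3 ship[0->1]=3 prod=4 -> inv=[8 5 8 9]
Step 2: demand=2,sold=2 ship[2->3]=3 ship[1->2]=3 ship[0->1]=3 prod=4 -> inv=[9 5 8 10]
Step 3: demand=2,sold=2 ship[2->3]=3 ship[1->2]=3 ship[0->1]=3 prod=4 -> inv=[10 5 8 11]
Step 4: demand=2,sold=2 ship[2->3]=3 ship[1->2]=3 ship[0->1]=3 prod=4 -> inv=[11 5 8 12]
Step 5: demand=2,sold=2 ship[2->3]=3 ship[1->2]=3 ship[0->1]=3 prod=4 -> inv=[12 5 8 13]
Step 6: demand=2,sold=2 ship[2->3]=3 ship[1->2]=3 ship[0->1]=3 prod=4 -> inv=[13 5 8 14]
Step 7: demand=2,sold=2 ship[2->3]=3 ship[1->2]=3 ship[0->1]=3 prod=4 -> inv=[14 5 8 15]

14 5 8 15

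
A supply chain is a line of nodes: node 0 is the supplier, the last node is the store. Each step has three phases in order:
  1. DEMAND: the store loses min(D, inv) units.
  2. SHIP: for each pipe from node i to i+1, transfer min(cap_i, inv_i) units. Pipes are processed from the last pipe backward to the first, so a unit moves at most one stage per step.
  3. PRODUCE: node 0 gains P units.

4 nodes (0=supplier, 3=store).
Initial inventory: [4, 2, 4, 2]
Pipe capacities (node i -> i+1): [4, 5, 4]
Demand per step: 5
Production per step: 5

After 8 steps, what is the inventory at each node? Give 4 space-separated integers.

Step 1: demand=5,sold=2 ship[2->3]=4 ship[1->2]=2 ship[0->1]=4 prod=5 -> inv=[5 4 2 4]
Step 2: demand=5,sold=4 ship[2->3]=2 ship[1->2]=4 ship[0->1]=4 prod=5 -> inv=[6 4 4 2]
Step 3: demand=5,sold=2 ship[2->3]=4 ship[1->2]=4 ship[0->1]=4 prod=5 -> inv=[7 4 4 4]
Step 4: demand=5,sold=4 ship[2->3]=4 ship[1->2]=4 ship[0->1]=4 prod=5 -> inv=[8 4 4 4]
Step 5: demand=5,sold=4 ship[2->3]=4 ship[1->2]=4 ship[0->1]=4 prod=5 -> inv=[9 4 4 4]
Step 6: demand=5,sold=4 ship[2->3]=4 ship[1->2]=4 ship[0->1]=4 prod=5 -> inv=[10 4 4 4]
Step 7: demand=5,sold=4 ship[2->3]=4 ship[1->2]=4 ship[0->1]=4 prod=5 -> inv=[11 4 4 4]
Step 8: demand=5,sold=4 ship[2->3]=4 ship[1->2]=4 ship[0->1]=4 prod=5 -> inv=[12 4 4 4]

12 4 4 4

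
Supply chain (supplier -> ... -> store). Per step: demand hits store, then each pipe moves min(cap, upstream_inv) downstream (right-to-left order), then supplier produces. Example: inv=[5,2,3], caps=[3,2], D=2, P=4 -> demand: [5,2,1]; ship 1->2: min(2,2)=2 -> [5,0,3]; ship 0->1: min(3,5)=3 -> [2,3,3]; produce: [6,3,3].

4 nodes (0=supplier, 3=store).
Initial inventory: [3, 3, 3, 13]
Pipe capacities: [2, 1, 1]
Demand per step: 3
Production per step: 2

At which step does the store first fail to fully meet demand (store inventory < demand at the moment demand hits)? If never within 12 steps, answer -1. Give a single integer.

Step 1: demand=3,sold=3 ship[2->3]=1 ship[1->2]=1 ship[0->1]=2 prod=2 -> [3 4 3 11]
Step 2: demand=3,sold=3 ship[2->3]=1 ship[1->2]=1 ship[0->1]=2 prod=2 -> [3 5 3 9]
Step 3: demand=3,sold=3 ship[2->3]=1 ship[1->2]=1 ship[0->1]=2 prod=2 -> [3 6 3 7]
Step 4: demand=3,sold=3 ship[2->3]=1 ship[1->2]=1 ship[0->1]=2 prod=2 -> [3 7 3 5]
Step 5: demand=3,sold=3 ship[2->3]=1 ship[1->2]=1 ship[0->1]=2 prod=2 -> [3 8 3 3]
Step 6: demand=3,sold=3 ship[2->3]=1 ship[1->2]=1 ship[0->1]=2 prod=2 -> [3 9 3 1]
Step 7: demand=3,sold=1 ship[2->3]=1 ship[1->2]=1 ship[0->1]=2 prod=2 -> [3 10 3 1]
Step 8: demand=3,sold=1 ship[2->3]=1 ship[1->2]=1 ship[0->1]=2 prod=2 -> [3 11 3 1]
Step 9: demand=3,sold=1 ship[2->3]=1 ship[1->2]=1 ship[0->1]=2 prod=2 -> [3 12 3 1]
Step 10: demand=3,sold=1 ship[2->3]=1 ship[1->2]=1 ship[0->1]=2 prod=2 -> [3 13 3 1]
Step 11: demand=3,sold=1 ship[2->3]=1 ship[1->2]=1 ship[0->1]=2 prod=2 -> [3 14 3 1]
Step 12: demand=3,sold=1 ship[2->3]=1 ship[1->2]=1 ship[0->1]=2 prod=2 -> [3 15 3 1]
First stockout at step 7

7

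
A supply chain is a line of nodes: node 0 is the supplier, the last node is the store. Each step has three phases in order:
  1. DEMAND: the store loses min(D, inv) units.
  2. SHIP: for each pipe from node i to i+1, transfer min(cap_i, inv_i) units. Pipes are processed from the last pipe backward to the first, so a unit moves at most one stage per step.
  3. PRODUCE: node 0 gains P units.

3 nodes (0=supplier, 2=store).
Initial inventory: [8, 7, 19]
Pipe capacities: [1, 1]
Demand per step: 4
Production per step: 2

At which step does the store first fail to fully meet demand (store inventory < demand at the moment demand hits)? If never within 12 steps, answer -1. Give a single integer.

Step 1: demand=4,sold=4 ship[1->2]=1 ship[0->1]=1 prod=2 -> [9 7 16]
Step 2: demand=4,sold=4 ship[1->2]=1 ship[0->1]=1 prod=2 -> [10 7 13]
Step 3: demand=4,sold=4 ship[1->2]=1 ship[0->1]=1 prod=2 -> [11 7 10]
Step 4: demand=4,sold=4 ship[1->2]=1 ship[0->1]=1 prod=2 -> [12 7 7]
Step 5: demand=4,sold=4 ship[1->2]=1 ship[0->1]=1 prod=2 -> [13 7 4]
Step 6: demand=4,sold=4 ship[1->2]=1 ship[0->1]=1 prod=2 -> [14 7 1]
Step 7: demand=4,sold=1 ship[1->2]=1 ship[0->1]=1 prod=2 -> [15 7 1]
Step 8: demand=4,sold=1 ship[1->2]=1 ship[0->1]=1 prod=2 -> [16 7 1]
Step 9: demand=4,sold=1 ship[1->2]=1 ship[0->1]=1 prod=2 -> [17 7 1]
Step 10: demand=4,sold=1 ship[1->2]=1 ship[0->1]=1 prod=2 -> [18 7 1]
Step 11: demand=4,sold=1 ship[1->2]=1 ship[0->1]=1 prod=2 -> [19 7 1]
Step 12: demand=4,sold=1 ship[1->2]=1 ship[0->1]=1 prod=2 -> [20 7 1]
First stockout at step 7

7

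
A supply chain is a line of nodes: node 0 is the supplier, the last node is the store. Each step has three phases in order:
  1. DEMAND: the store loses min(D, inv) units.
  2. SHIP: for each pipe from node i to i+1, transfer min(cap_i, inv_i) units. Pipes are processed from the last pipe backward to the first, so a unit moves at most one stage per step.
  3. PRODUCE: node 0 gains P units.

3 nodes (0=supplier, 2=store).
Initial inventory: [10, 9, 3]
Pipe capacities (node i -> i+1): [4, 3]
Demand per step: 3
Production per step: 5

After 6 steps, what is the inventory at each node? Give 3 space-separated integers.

Step 1: demand=3,sold=3 ship[1->2]=3 ship[0->1]=4 prod=5 -> inv=[11 10 3]
Step 2: demand=3,sold=3 ship[1->2]=3 ship[0->1]=4 prod=5 -> inv=[12 11 3]
Step 3: demand=3,sold=3 ship[1->2]=3 ship[0->1]=4 prod=5 -> inv=[13 12 3]
Step 4: demand=3,sold=3 ship[1->2]=3 ship[0->1]=4 prod=5 -> inv=[14 13 3]
Step 5: demand=3,sold=3 ship[1->2]=3 ship[0->1]=4 prod=5 -> inv=[15 14 3]
Step 6: demand=3,sold=3 ship[1->2]=3 ship[0->1]=4 prod=5 -> inv=[16 15 3]

16 15 3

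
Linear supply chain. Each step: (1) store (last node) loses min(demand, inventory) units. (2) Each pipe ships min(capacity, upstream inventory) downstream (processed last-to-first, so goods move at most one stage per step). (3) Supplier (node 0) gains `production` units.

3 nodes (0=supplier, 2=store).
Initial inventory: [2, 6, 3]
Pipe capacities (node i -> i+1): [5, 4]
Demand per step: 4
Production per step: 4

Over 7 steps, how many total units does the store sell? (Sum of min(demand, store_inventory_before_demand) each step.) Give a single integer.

Answer: 27

Derivation:
Step 1: sold=3 (running total=3) -> [4 4 4]
Step 2: sold=4 (running total=7) -> [4 4 4]
Step 3: sold=4 (running total=11) -> [4 4 4]
Step 4: sold=4 (running total=15) -> [4 4 4]
Step 5: sold=4 (running total=19) -> [4 4 4]
Step 6: sold=4 (running total=23) -> [4 4 4]
Step 7: sold=4 (running total=27) -> [4 4 4]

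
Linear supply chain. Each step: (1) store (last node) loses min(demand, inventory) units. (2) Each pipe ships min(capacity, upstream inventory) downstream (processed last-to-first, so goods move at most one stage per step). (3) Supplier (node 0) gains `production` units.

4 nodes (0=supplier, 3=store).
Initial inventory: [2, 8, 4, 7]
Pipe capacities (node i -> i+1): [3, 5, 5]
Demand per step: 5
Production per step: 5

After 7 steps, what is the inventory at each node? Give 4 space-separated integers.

Step 1: demand=5,sold=5 ship[2->3]=4 ship[1->2]=5 ship[0->1]=2 prod=5 -> inv=[5 5 5 6]
Step 2: demand=5,sold=5 ship[2->3]=5 ship[1->2]=5 ship[0->1]=3 prod=5 -> inv=[7 3 5 6]
Step 3: demand=5,sold=5 ship[2->3]=5 ship[1->2]=3 ship[0->1]=3 prod=5 -> inv=[9 3 3 6]
Step 4: demand=5,sold=5 ship[2->3]=3 ship[1->2]=3 ship[0->1]=3 prod=5 -> inv=[11 3 3 4]
Step 5: demand=5,sold=4 ship[2->3]=3 ship[1->2]=3 ship[0->1]=3 prod=5 -> inv=[13 3 3 3]
Step 6: demand=5,sold=3 ship[2->3]=3 ship[1->2]=3 ship[0->1]=3 prod=5 -> inv=[15 3 3 3]
Step 7: demand=5,sold=3 ship[2->3]=3 ship[1->2]=3 ship[0->1]=3 prod=5 -> inv=[17 3 3 3]

17 3 3 3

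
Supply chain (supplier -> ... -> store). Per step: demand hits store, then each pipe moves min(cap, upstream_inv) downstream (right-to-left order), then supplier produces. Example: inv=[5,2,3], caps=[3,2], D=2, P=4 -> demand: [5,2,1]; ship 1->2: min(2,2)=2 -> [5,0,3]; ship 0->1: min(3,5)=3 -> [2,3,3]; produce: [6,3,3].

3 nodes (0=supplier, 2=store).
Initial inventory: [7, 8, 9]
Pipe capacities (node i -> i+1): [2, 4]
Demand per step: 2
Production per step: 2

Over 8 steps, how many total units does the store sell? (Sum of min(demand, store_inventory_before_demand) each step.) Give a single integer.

Step 1: sold=2 (running total=2) -> [7 6 11]
Step 2: sold=2 (running total=4) -> [7 4 13]
Step 3: sold=2 (running total=6) -> [7 2 15]
Step 4: sold=2 (running total=8) -> [7 2 15]
Step 5: sold=2 (running total=10) -> [7 2 15]
Step 6: sold=2 (running total=12) -> [7 2 15]
Step 7: sold=2 (running total=14) -> [7 2 15]
Step 8: sold=2 (running total=16) -> [7 2 15]

Answer: 16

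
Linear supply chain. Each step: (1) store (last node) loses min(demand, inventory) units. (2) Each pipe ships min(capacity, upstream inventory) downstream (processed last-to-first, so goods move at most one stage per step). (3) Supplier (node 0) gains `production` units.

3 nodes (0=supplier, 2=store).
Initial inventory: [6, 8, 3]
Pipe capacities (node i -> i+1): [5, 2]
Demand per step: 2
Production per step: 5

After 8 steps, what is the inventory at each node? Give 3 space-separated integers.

Step 1: demand=2,sold=2 ship[1->2]=2 ship[0->1]=5 prod=5 -> inv=[6 11 3]
Step 2: demand=2,sold=2 ship[1->2]=2 ship[0->1]=5 prod=5 -> inv=[6 14 3]
Step 3: demand=2,sold=2 ship[1->2]=2 ship[0->1]=5 prod=5 -> inv=[6 17 3]
Step 4: demand=2,sold=2 ship[1->2]=2 ship[0->1]=5 prod=5 -> inv=[6 20 3]
Step 5: demand=2,sold=2 ship[1->2]=2 ship[0->1]=5 prod=5 -> inv=[6 23 3]
Step 6: demand=2,sold=2 ship[1->2]=2 ship[0->1]=5 prod=5 -> inv=[6 26 3]
Step 7: demand=2,sold=2 ship[1->2]=2 ship[0->1]=5 prod=5 -> inv=[6 29 3]
Step 8: demand=2,sold=2 ship[1->2]=2 ship[0->1]=5 prod=5 -> inv=[6 32 3]

6 32 3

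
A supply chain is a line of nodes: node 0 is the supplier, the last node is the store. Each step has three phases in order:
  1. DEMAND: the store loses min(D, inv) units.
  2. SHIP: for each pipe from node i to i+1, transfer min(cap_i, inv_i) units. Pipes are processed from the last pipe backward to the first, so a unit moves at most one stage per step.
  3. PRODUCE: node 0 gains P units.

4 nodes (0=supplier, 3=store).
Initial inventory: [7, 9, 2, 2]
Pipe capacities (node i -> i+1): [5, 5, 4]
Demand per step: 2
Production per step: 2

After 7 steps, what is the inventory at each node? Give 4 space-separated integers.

Step 1: demand=2,sold=2 ship[2->3]=2 ship[1->2]=5 ship[0->1]=5 prod=2 -> inv=[4 9 5 2]
Step 2: demand=2,sold=2 ship[2->3]=4 ship[1->2]=5 ship[0->1]=4 prod=2 -> inv=[2 8 6 4]
Step 3: demand=2,sold=2 ship[2->3]=4 ship[1->2]=5 ship[0->1]=2 prod=2 -> inv=[2 5 7 6]
Step 4: demand=2,sold=2 ship[2->3]=4 ship[1->2]=5 ship[0->1]=2 prod=2 -> inv=[2 2 8 8]
Step 5: demand=2,sold=2 ship[2->3]=4 ship[1->2]=2 ship[0->1]=2 prod=2 -> inv=[2 2 6 10]
Step 6: demand=2,sold=2 ship[2->3]=4 ship[1->2]=2 ship[0->1]=2 prod=2 -> inv=[2 2 4 12]
Step 7: demand=2,sold=2 ship[2->3]=4 ship[1->2]=2 ship[0->1]=2 prod=2 -> inv=[2 2 2 14]

2 2 2 14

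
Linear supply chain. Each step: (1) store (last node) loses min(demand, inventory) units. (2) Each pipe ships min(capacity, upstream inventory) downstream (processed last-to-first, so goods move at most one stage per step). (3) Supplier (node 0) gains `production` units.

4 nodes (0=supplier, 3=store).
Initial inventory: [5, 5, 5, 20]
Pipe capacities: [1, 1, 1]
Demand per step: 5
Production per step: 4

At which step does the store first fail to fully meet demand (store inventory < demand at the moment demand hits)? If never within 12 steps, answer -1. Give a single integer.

Step 1: demand=5,sold=5 ship[2->3]=1 ship[1->2]=1 ship[0->1]=1 prod=4 -> [8 5 5 16]
Step 2: demand=5,sold=5 ship[2->3]=1 ship[1->2]=1 ship[0->1]=1 prod=4 -> [11 5 5 12]
Step 3: demand=5,sold=5 ship[2->3]=1 ship[1->2]=1 ship[0->1]=1 prod=4 -> [14 5 5 8]
Step 4: demand=5,sold=5 ship[2->3]=1 ship[1->2]=1 ship[0->1]=1 prod=4 -> [17 5 5 4]
Step 5: demand=5,sold=4 ship[2->3]=1 ship[1->2]=1 ship[0->1]=1 prod=4 -> [20 5 5 1]
Step 6: demand=5,sold=1 ship[2->3]=1 ship[1->2]=1 ship[0->1]=1 prod=4 -> [23 5 5 1]
Step 7: demand=5,sold=1 ship[2->3]=1 ship[1->2]=1 ship[0->1]=1 prod=4 -> [26 5 5 1]
Step 8: demand=5,sold=1 ship[2->3]=1 ship[1->2]=1 ship[0->1]=1 prod=4 -> [29 5 5 1]
Step 9: demand=5,sold=1 ship[2->3]=1 ship[1->2]=1 ship[0->1]=1 prod=4 -> [32 5 5 1]
Step 10: demand=5,sold=1 ship[2->3]=1 ship[1->2]=1 ship[0->1]=1 prod=4 -> [35 5 5 1]
Step 11: demand=5,sold=1 ship[2->3]=1 ship[1->2]=1 ship[0->1]=1 prod=4 -> [38 5 5 1]
Step 12: demand=5,sold=1 ship[2->3]=1 ship[1->2]=1 ship[0->1]=1 prod=4 -> [41 5 5 1]
First stockout at step 5

5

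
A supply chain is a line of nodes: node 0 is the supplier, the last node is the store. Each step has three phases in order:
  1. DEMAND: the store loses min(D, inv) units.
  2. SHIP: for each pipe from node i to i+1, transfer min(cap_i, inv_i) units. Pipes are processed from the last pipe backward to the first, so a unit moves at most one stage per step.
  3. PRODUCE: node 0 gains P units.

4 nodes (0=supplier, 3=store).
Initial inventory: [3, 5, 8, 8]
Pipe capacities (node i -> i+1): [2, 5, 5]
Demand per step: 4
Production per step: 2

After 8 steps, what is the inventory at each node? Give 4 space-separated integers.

Step 1: demand=4,sold=4 ship[2->3]=5 ship[1->2]=5 ship[0->1]=2 prod=2 -> inv=[3 2 8 9]
Step 2: demand=4,sold=4 ship[2->3]=5 ship[1->2]=2 ship[0->1]=2 prod=2 -> inv=[3 2 5 10]
Step 3: demand=4,sold=4 ship[2->3]=5 ship[1->2]=2 ship[0->1]=2 prod=2 -> inv=[3 2 2 11]
Step 4: demand=4,sold=4 ship[2->3]=2 ship[1->2]=2 ship[0->1]=2 prod=2 -> inv=[3 2 2 9]
Step 5: demand=4,sold=4 ship[2->3]=2 ship[1->2]=2 ship[0->1]=2 prod=2 -> inv=[3 2 2 7]
Step 6: demand=4,sold=4 ship[2->3]=2 ship[1->2]=2 ship[0->1]=2 prod=2 -> inv=[3 2 2 5]
Step 7: demand=4,sold=4 ship[2->3]=2 ship[1->2]=2 ship[0->1]=2 prod=2 -> inv=[3 2 2 3]
Step 8: demand=4,sold=3 ship[2->3]=2 ship[1->2]=2 ship[0->1]=2 prod=2 -> inv=[3 2 2 2]

3 2 2 2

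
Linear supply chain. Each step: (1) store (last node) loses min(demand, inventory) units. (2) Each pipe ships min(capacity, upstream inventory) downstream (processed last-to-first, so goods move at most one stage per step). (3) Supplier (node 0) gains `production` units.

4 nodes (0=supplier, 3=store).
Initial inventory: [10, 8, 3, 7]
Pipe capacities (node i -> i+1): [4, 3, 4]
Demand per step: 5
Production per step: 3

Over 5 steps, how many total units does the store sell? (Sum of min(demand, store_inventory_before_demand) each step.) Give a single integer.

Answer: 19

Derivation:
Step 1: sold=5 (running total=5) -> [9 9 3 5]
Step 2: sold=5 (running total=10) -> [8 10 3 3]
Step 3: sold=3 (running total=13) -> [7 11 3 3]
Step 4: sold=3 (running total=16) -> [6 12 3 3]
Step 5: sold=3 (running total=19) -> [5 13 3 3]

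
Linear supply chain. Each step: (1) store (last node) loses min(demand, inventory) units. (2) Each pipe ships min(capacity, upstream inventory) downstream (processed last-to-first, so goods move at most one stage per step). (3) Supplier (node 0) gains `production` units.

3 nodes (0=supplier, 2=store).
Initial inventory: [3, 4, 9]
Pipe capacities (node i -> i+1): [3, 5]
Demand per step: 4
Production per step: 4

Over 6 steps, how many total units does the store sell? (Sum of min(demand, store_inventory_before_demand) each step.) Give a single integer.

Answer: 24

Derivation:
Step 1: sold=4 (running total=4) -> [4 3 9]
Step 2: sold=4 (running total=8) -> [5 3 8]
Step 3: sold=4 (running total=12) -> [6 3 7]
Step 4: sold=4 (running total=16) -> [7 3 6]
Step 5: sold=4 (running total=20) -> [8 3 5]
Step 6: sold=4 (running total=24) -> [9 3 4]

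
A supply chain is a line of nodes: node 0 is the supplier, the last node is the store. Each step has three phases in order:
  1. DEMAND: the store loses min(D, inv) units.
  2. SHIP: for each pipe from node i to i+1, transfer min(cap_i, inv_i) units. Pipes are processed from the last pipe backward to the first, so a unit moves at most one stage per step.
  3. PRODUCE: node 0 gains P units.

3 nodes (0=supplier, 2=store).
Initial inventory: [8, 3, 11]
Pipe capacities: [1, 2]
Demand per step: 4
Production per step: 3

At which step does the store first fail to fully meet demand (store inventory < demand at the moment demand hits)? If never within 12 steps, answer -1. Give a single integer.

Step 1: demand=4,sold=4 ship[1->2]=2 ship[0->1]=1 prod=3 -> [10 2 9]
Step 2: demand=4,sold=4 ship[1->2]=2 ship[0->1]=1 prod=3 -> [12 1 7]
Step 3: demand=4,sold=4 ship[1->2]=1 ship[0->1]=1 prod=3 -> [14 1 4]
Step 4: demand=4,sold=4 ship[1->2]=1 ship[0->1]=1 prod=3 -> [16 1 1]
Step 5: demand=4,sold=1 ship[1->2]=1 ship[0->1]=1 prod=3 -> [18 1 1]
Step 6: demand=4,sold=1 ship[1->2]=1 ship[0->1]=1 prod=3 -> [20 1 1]
Step 7: demand=4,sold=1 ship[1->2]=1 ship[0->1]=1 prod=3 -> [22 1 1]
Step 8: demand=4,sold=1 ship[1->2]=1 ship[0->1]=1 prod=3 -> [24 1 1]
Step 9: demand=4,sold=1 ship[1->2]=1 ship[0->1]=1 prod=3 -> [26 1 1]
Step 10: demand=4,sold=1 ship[1->2]=1 ship[0->1]=1 prod=3 -> [28 1 1]
Step 11: demand=4,sold=1 ship[1->2]=1 ship[0->1]=1 prod=3 -> [30 1 1]
Step 12: demand=4,sold=1 ship[1->2]=1 ship[0->1]=1 prod=3 -> [32 1 1]
First stockout at step 5

5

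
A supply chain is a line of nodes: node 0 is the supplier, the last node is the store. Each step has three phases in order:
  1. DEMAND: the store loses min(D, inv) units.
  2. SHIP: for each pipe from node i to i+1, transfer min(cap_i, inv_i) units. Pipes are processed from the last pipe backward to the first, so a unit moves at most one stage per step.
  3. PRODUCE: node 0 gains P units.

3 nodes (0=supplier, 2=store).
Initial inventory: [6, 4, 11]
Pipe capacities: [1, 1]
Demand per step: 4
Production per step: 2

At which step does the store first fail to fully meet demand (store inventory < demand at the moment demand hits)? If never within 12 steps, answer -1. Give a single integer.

Step 1: demand=4,sold=4 ship[1->2]=1 ship[0->1]=1 prod=2 -> [7 4 8]
Step 2: demand=4,sold=4 ship[1->2]=1 ship[0->1]=1 prod=2 -> [8 4 5]
Step 3: demand=4,sold=4 ship[1->2]=1 ship[0->1]=1 prod=2 -> [9 4 2]
Step 4: demand=4,sold=2 ship[1->2]=1 ship[0->1]=1 prod=2 -> [10 4 1]
Step 5: demand=4,sold=1 ship[1->2]=1 ship[0->1]=1 prod=2 -> [11 4 1]
Step 6: demand=4,sold=1 ship[1->2]=1 ship[0->1]=1 prod=2 -> [12 4 1]
Step 7: demand=4,sold=1 ship[1->2]=1 ship[0->1]=1 prod=2 -> [13 4 1]
Step 8: demand=4,sold=1 ship[1->2]=1 ship[0->1]=1 prod=2 -> [14 4 1]
Step 9: demand=4,sold=1 ship[1->2]=1 ship[0->1]=1 prod=2 -> [15 4 1]
Step 10: demand=4,sold=1 ship[1->2]=1 ship[0->1]=1 prod=2 -> [16 4 1]
Step 11: demand=4,sold=1 ship[1->2]=1 ship[0->1]=1 prod=2 -> [17 4 1]
Step 12: demand=4,sold=1 ship[1->2]=1 ship[0->1]=1 prod=2 -> [18 4 1]
First stockout at step 4

4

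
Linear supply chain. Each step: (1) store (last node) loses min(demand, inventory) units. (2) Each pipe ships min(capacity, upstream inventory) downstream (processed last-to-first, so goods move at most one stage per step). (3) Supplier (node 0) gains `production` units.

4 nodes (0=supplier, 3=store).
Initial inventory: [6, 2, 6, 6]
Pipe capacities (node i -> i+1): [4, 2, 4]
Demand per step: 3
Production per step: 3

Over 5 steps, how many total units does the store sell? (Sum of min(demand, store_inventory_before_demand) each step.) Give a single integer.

Answer: 15

Derivation:
Step 1: sold=3 (running total=3) -> [5 4 4 7]
Step 2: sold=3 (running total=6) -> [4 6 2 8]
Step 3: sold=3 (running total=9) -> [3 8 2 7]
Step 4: sold=3 (running total=12) -> [3 9 2 6]
Step 5: sold=3 (running total=15) -> [3 10 2 5]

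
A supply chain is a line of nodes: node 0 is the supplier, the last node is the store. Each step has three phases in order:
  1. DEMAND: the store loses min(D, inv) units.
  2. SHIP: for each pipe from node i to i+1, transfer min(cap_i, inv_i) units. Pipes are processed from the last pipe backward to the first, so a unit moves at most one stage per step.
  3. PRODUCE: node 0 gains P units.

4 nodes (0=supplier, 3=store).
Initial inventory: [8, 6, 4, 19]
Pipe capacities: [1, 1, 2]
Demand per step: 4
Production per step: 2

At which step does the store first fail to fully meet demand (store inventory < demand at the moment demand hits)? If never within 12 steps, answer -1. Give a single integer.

Step 1: demand=4,sold=4 ship[2->3]=2 ship[1->2]=1 ship[0->1]=1 prod=2 -> [9 6 3 17]
Step 2: demand=4,sold=4 ship[2->3]=2 ship[1->2]=1 ship[0->1]=1 prod=2 -> [10 6 2 15]
Step 3: demand=4,sold=4 ship[2->3]=2 ship[1->2]=1 ship[0->1]=1 prod=2 -> [11 6 1 13]
Step 4: demand=4,sold=4 ship[2->3]=1 ship[1->2]=1 ship[0->1]=1 prod=2 -> [12 6 1 10]
Step 5: demand=4,sold=4 ship[2->3]=1 ship[1->2]=1 ship[0->1]=1 prod=2 -> [13 6 1 7]
Step 6: demand=4,sold=4 ship[2->3]=1 ship[1->2]=1 ship[0->1]=1 prod=2 -> [14 6 1 4]
Step 7: demand=4,sold=4 ship[2->3]=1 ship[1->2]=1 ship[0->1]=1 prod=2 -> [15 6 1 1]
Step 8: demand=4,sold=1 ship[2->3]=1 ship[1->2]=1 ship[0->1]=1 prod=2 -> [16 6 1 1]
Step 9: demand=4,sold=1 ship[2->3]=1 ship[1->2]=1 ship[0->1]=1 prod=2 -> [17 6 1 1]
Step 10: demand=4,sold=1 ship[2->3]=1 ship[1->2]=1 ship[0->1]=1 prod=2 -> [18 6 1 1]
Step 11: demand=4,sold=1 ship[2->3]=1 ship[1->2]=1 ship[0->1]=1 prod=2 -> [19 6 1 1]
Step 12: demand=4,sold=1 ship[2->3]=1 ship[1->2]=1 ship[0->1]=1 prod=2 -> [20 6 1 1]
First stockout at step 8

8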